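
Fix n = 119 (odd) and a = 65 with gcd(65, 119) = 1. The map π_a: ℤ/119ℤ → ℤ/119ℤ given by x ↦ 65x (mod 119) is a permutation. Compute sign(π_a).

Orbit of 58 under x↦65x: [58, 81, 29, 100, 74, 50, 37]… (length divides ord_119(65)).
π_65 has 6 disjoint cycles with lengths [48, 48, 16, 3, 3, 1] on {0,…,118}.
n − c = 119 − 6 = 113; sign = (−1)^113 = -1.

-1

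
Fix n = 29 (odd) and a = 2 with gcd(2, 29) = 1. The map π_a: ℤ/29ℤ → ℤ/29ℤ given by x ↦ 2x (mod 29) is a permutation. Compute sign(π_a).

Orbit of 25 under x↦2x: [25, 21, 13, 26, 23, 17, 5]… (length divides ord_29(2)).
π_2 has 2 disjoint cycles with lengths [28, 1] on {0,…,28}.
With 2 cycles on 29 points, sign = (−1)^{29−2} = -1.
The Jacobi symbol (2|29) = -1 (Zolotarev) agrees.

-1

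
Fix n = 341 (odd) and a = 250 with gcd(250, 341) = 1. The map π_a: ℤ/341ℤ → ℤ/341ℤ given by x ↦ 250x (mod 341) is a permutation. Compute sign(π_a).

-1

Orbit of 97 under x↦250x: [97, 39, 202, 32, 157, 35, 225]… (length divides ord_341(250)).
The orbit structure of x ↦ 250x mod 341: 38 orbits of sizes [10, 10, 10, 10, 10, 10, 10, 10, 10, 10, 10, 10, 10, 10, 10, 10, 10, 10, 10, 10, 10, 10, 10, 10, 10, 10, 10, 10, 10, 10, 10, 5, 5, 5, 5, 5, 5, 1].
sign(π) = (−1)^{n − #cycles} = (−1)^{341−38} = (−1)^303 = -1.
(250|341)_J = -1 (Zolotarev's lemma cross-check).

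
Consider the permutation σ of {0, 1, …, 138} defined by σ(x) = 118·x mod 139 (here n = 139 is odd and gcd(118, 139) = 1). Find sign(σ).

+1

Trace 96: π^k(96) = [96, 69, 80, 127, 113, 129, 71] for k=0..6.
Decompose π into cycles: lengths [69, 69, 1] (3 cycles, including the fixed point 0).
n − c = 139 − 3 = 136; sign = (−1)^136 = +1.
Check: (118/139) = +1 by Zolotarev.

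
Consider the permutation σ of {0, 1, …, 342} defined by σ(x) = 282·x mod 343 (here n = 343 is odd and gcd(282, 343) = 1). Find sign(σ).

+1

Orbit of 18 under x↦282x: [18, 274, 93, 158, 309, 16, 53]… (length divides ord_343(282)).
Cycle type of π: 147×2 + 21×2 + 3×2 + 1; total 7 cycles.
343 − 7 = 336 transpositions; sign(π) = (−1)^336 = +1.
The Jacobi symbol (282|343) = +1 (Zolotarev) agrees.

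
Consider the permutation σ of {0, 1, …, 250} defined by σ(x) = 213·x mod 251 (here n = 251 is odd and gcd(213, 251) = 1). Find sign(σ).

Trace 3: π^k(3) = [3, 137, 65, 40, 237, 30, 115] for k=0..6.
π_213 has 2 disjoint cycles with lengths [250, 1] on {0,…,250}.
251 − 2 = 249 transpositions; sign(π) = (−1)^249 = -1.

-1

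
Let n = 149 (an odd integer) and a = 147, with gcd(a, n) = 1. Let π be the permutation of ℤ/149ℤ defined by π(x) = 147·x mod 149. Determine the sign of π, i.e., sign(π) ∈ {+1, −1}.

Start at x=10: 10 → 129 → 40 → 69 → 11 → 127 → 44 → … (one orbit).
Cycle type of π: 148 + 1; total 2 cycles.
2 cycles on 149: each ℓ→(−1)^(ℓ−1), product (−1)^147 = -1.
Zolotarev: (147|149) = -1, matching the cycle-count sign.

-1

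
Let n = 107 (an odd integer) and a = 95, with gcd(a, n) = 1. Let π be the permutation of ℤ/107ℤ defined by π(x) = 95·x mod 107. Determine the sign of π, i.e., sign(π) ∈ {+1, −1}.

Orbit of 7 under x↦95x: [7, 23, 45, 102, 60, 29, 80]… (length divides ord_107(95)).
2 cycles of lengths [106, 1].
107 − 2 = 105 transpositions; sign(π) = (−1)^105 = -1.

-1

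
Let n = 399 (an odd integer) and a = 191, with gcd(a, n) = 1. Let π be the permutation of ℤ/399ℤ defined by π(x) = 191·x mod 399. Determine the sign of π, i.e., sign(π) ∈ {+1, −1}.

-1

Start at x=191: 191 → 172 → 134 → 58 → 305 → 1 → 191 (one orbit).
The orbit structure of x ↦ 191x mod 399: 114 orbits of sizes [6, 6, 6, 6, 6, 6, 6, 6, 6, 6, 6, 6, 6, 6, 6, 6, 6, 6, 6, 6, 6, 6, 6, 6, 6, 6, 6, 6, 6, 6, 6, 6, 6, 6, 6, 6, 6, 6, 3, 3, 3, 3, 3, 3, 3, 3, 3, 3, 3, 3, 3, 3, 3, 3, 3, 3, 3, 3, 3, 3, 3, 3, 3, 3, 3, 3, 3, 3, 3, 3, 3, 3, 3, 3, 3, 3, 2, 2, 2, 2, 2, 2, 2, 2, 2, 2, 2, 2, 2, 2, 2, 2, 2, 2, 2, 1, 1, 1, 1, 1, 1, 1, 1, 1, 1, 1, 1, 1, 1, 1, 1, 1, 1, 1].
399 − 114 = 285 transpositions; sign(π) = (−1)^285 = -1.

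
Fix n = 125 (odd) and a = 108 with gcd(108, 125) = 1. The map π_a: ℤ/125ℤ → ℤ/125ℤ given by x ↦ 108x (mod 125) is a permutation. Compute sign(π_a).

Start at x=69: 69 → 77 → 66 → 3 → 74 → 117 → 11 → … (one orbit).
Cycle type of π: 100 + 20 + 4 + 1; total 4 cycles.
With 4 cycles on 125 points, sign = (−1)^{125−4} = -1.
Check: (108/125) = -1 by Zolotarev.

-1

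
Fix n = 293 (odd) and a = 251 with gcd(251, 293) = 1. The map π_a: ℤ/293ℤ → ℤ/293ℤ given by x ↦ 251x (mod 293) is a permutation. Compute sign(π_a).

Start at x=204: 204 → 222 → 52 → 160 → 19 → 81 → 114 → … (one orbit).
Cycle type of π: 292 + 1; total 2 cycles.
293 − 2 = 291 transpositions; sign(π) = (−1)^291 = -1.
Zolotarev: (251|293) = -1, matching the cycle-count sign.

-1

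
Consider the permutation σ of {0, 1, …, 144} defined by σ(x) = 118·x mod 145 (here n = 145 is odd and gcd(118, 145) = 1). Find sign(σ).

Start at x=97: 97 → 136 → 98 → 109 → 102 → 1 → 118 → … (one orbit).
The orbit structure of x ↦ 118x mod 145: 7 orbits of sizes [28, 28, 28, 28, 28, 4, 1].
n − c = 145 − 7 = 138; sign = (−1)^138 = +1.
The Jacobi symbol (118|145) = +1 (Zolotarev) agrees.

+1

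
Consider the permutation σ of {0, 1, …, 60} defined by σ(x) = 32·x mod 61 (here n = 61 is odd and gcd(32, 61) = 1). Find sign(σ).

Start at x=47: 47 → 40 → 60 → 29 → 13 → 50 → 14 → … (one orbit).
Decompose π into cycles: lengths [12, 12, 12, 12, 12, 1] (6 cycles, including the fixed point 0).
6 cycles on 61: each ℓ→(−1)^(ℓ−1), product (−1)^55 = -1.
The Jacobi symbol (32|61) = -1 (Zolotarev) agrees.

-1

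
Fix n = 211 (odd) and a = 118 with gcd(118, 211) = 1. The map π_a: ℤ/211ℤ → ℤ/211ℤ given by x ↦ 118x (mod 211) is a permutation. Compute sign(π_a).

-1

Orbit of 109 under x↦118x: [109, 202, 204, 18, 14, 175, 183]… (length divides ord_211(118)).
π_118 has 2 disjoint cycles with lengths [210, 1] on {0,…,210}.
sign(π) = (−1)^{n − #cycles} = (−1)^{211−2} = (−1)^209 = -1.
Via Zolotarev, sign(π_{118}) = (118|211) = -1.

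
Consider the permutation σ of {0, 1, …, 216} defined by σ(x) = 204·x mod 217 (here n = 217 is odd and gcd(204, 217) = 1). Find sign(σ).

Orbit of 134 under x↦204x: [134, 211, 78, 71, 162, 64, 36]… (length divides ord_217(204)).
Cycle lengths of π_204 on ℤ/217ℤ: [15, 15, 15, 15, 15, 15, 15, 15, 15, 15, 15, 15, 15, 15, 1, 1, 1, 1, 1, 1, 1]; 21 cycles in total.
n − c = 217 − 21 = 196; sign = (−1)^196 = +1.
The Jacobi symbol (204|217) = +1 (Zolotarev) agrees.

+1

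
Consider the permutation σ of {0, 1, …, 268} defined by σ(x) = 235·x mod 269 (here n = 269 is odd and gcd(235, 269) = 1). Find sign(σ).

+1

Orbit of 115 under x↦235x: [115, 125, 54, 47, 16, 263, 204]… (length divides ord_269(235)).
Cycle type of π: 67×4 + 1; total 5 cycles.
5 cycles on 269: each ℓ→(−1)^(ℓ−1), product (−1)^264 = +1.
Zolotarev: (235|269) = +1, matching the cycle-count sign.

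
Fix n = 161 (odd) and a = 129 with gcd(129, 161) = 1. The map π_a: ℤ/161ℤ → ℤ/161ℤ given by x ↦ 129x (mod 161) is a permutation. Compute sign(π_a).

Orbit of 156 under x↦129x: [156, 160, 32, 103, 85, 17, 100]… (length divides ord_161(129)).
Cycle type of π: 66×2 + 22 + 6 + 1; total 5 cycles.
sign(π) = (−1)^{n − #cycles} = (−1)^{161−5} = (−1)^156 = +1.
Via Zolotarev, sign(π_{129}) = (129|161) = +1.

+1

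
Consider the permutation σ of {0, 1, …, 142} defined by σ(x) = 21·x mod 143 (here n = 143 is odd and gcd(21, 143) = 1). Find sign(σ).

+1

Trace 109: π^k(109) = [109, 1, 21, 12] for k=0..3.
Cycle lengths of π_21 on ℤ/143ℤ: [4, 4, 4, 4, 4, 4, 4, 4, 4, 4, 4, 4, 4, 4, 4, 4, 4, 4, 4, 4, 4, 4, 4, 4, 4, 4, 4, 4, 4, 4, 4, 4, 4, 2, 2, 2, 2, 2, 1]; 39 cycles in total.
Σ(ℓ_i−1) = 143−39 = 104; sign = (−1)^104 = +1.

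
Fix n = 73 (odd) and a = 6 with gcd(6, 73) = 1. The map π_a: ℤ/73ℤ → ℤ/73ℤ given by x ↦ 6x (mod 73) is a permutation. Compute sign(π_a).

Orbit of 36 under x↦6x: [36, 70, 55, 38, 9, 54, 32]… (length divides ord_73(6)).
Decompose π into cycles: lengths [36, 36, 1] (3 cycles, including the fixed point 0).
sign(π) = (−1)^{n − #cycles} = (−1)^{73−3} = (−1)^70 = +1.
Zolotarev: (6|73) = +1, matching the cycle-count sign.

+1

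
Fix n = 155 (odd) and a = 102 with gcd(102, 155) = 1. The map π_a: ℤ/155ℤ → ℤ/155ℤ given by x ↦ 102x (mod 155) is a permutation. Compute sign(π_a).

Start at x=51: 51 → 87 → 39 → 103 → 121 → 97 → 129 → … (one orbit).
Cycle lengths of π_102 on ℤ/155ℤ: [60, 60, 15, 15, 4, 1]; 6 cycles in total.
6 cycles on 155: each ℓ→(−1)^(ℓ−1), product (−1)^149 = -1.
Zolotarev: (102|155) = -1, matching the cycle-count sign.

-1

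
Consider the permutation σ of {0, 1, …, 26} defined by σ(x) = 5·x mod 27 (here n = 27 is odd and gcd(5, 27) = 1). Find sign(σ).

-1

Trace 22: π^k(22) = [22, 2, 10, 23, 7, 8, 13] for k=0..6.
π_5 has 4 disjoint cycles with lengths [18, 6, 2, 1] on {0,…,26}.
27 − 4 = 23 transpositions; sign(π) = (−1)^23 = -1.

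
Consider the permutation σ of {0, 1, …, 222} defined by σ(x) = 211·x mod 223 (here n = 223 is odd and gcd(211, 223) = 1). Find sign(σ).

+1

Start at x=39: 39 → 201 → 41 → 177 → 106 → 66 → 100 → … (one orbit).
Cycle lengths of π_211 on ℤ/223ℤ: [111, 111, 1]; 3 cycles in total.
sign(π) = (−1)^{n − #cycles} = (−1)^{223−3} = (−1)^220 = +1.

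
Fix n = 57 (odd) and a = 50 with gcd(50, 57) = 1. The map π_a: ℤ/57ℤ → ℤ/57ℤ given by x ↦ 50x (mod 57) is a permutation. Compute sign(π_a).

Trace 50: π^k(50) = [50, 49, 56, 7, 8, 1] for k=0..5.
11 cycles of lengths [6, 6, 6, 6, 6, 6, 6, 6, 6, 2, 1].
11 cycles on 57: each ℓ→(−1)^(ℓ−1), product (−1)^46 = +1.

+1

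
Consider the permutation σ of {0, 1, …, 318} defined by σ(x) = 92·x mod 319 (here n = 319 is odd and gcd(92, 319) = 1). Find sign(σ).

+1

Orbit of 111 under x↦92x: [111, 4, 49, 42, 36, 122, 59]… (length divides ord_319(92)).
Cycle type of π: 70×4 + 14×2 + 5×2 + 1; total 9 cycles.
9 cycles on 319: each ℓ→(−1)^(ℓ−1), product (−1)^310 = +1.
(92|319)_J = +1 (Zolotarev's lemma cross-check).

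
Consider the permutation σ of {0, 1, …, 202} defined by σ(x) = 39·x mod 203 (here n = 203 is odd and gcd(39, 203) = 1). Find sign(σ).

Orbit of 177 under x↦39x: [177, 1, 39, 100, 43, 53, 37]… (length divides ord_203(39)).
Decompose π into cycles: lengths [84, 84, 28, 3, 3, 1] (6 cycles, including the fixed point 0).
sign(π) = (−1)^{n − #cycles} = (−1)^{203−6} = (−1)^197 = -1.
The Jacobi symbol (39|203) = -1 (Zolotarev) agrees.

-1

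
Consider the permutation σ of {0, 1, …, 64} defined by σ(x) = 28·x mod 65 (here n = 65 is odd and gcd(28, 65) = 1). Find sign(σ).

Orbit of 47 under x↦28x: [47, 16, 58, 64, 37, 61, 18]… (length divides ord_65(28)).
Cycle lengths of π_28 on ℤ/65ℤ: [12, 12, 12, 12, 12, 4, 1]; 7 cycles in total.
With 7 cycles on 65 points, sign = (−1)^{65−7} = +1.

+1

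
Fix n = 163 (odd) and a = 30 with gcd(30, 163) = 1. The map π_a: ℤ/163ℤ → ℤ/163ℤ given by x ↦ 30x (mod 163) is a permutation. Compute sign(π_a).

Trace 78: π^k(78) = [78, 58, 110, 40, 59, 140, 125] for k=0..6.
10 cycles of lengths [18, 18, 18, 18, 18, 18, 18, 18, 18, 1].
Σ(ℓ_i−1) = 163−10 = 153; sign = (−1)^153 = -1.
Via Zolotarev, sign(π_{30}) = (30|163) = -1.

-1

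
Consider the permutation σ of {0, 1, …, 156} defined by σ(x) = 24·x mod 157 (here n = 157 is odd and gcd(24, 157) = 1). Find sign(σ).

-1

Orbit of 95 under x↦24x: [95, 82, 84, 132, 28, 44, 114]… (length divides ord_157(24)).
2 cycles of lengths [156, 1].
157 − 2 = 155 transpositions; sign(π) = (−1)^155 = -1.
Check: (24/157) = -1 by Zolotarev.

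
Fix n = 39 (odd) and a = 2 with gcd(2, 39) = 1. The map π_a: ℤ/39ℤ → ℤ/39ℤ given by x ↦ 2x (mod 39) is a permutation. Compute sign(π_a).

+1

Trace 22: π^k(22) = [22, 5, 10, 20, 1, 2, 4] for k=0..6.
Decompose π into cycles: lengths [12, 12, 12, 2, 1] (5 cycles, including the fixed point 0).
5 cycles on 39: each ℓ→(−1)^(ℓ−1), product (−1)^34 = +1.
Via Zolotarev, sign(π_{2}) = (2|39) = +1.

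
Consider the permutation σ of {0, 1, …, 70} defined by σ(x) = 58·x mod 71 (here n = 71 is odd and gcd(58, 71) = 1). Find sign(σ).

+1

Start at x=32: 32 → 10 → 12 → 57 → 40 → 48 → 15 → … (one orbit).
π_58 has 3 disjoint cycles with lengths [35, 35, 1] on {0,…,70}.
With 3 cycles on 71 points, sign = (−1)^{71−3} = +1.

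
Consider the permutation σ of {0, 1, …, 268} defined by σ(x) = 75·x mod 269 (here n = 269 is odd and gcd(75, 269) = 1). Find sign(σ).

Trace 26: π^k(26) = [26, 67, 183, 6, 181, 125, 229] for k=0..6.
Cycle lengths of π_75 on ℤ/269ℤ: [268, 1]; 2 cycles in total.
sign(π) = (−1)^{n − #cycles} = (−1)^{269−2} = (−1)^267 = -1.
Zolotarev: (75|269) = -1, matching the cycle-count sign.

-1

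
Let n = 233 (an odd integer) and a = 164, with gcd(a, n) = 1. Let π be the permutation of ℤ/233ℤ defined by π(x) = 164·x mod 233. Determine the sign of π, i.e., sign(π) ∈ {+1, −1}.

Orbit of 25 under x↦164x: [25, 139, 195, 59, 123, 134, 74]… (length divides ord_233(164)).
The orbit structure of x ↦ 164x mod 233: 2 orbits of sizes [232, 1].
233 − 2 = 231 transpositions; sign(π) = (−1)^231 = -1.
Via Zolotarev, sign(π_{164}) = (164|233) = -1.

-1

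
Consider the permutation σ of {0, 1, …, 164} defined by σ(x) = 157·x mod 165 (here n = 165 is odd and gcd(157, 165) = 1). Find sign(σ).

-1

Orbit of 67 under x↦157x: [67, 124, 163, 16, 37, 34, 58]… (length divides ord_165(157)).
π_157 has 18 disjoint cycles with lengths [20, 20, 20, 20, 20, 20, 5, 5, 5, 5, 5, 5, 4, 4, 4, 1, 1, 1] on {0,…,164}.
With 18 cycles on 165 points, sign = (−1)^{165−18} = -1.
Check: (157/165) = -1 by Zolotarev.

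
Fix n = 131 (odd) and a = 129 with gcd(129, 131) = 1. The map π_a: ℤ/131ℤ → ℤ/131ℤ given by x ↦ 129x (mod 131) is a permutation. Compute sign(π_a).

+1

Trace 20: π^k(20) = [20, 91, 80, 102, 58, 15, 101] for k=0..6.
π_129 has 3 disjoint cycles with lengths [65, 65, 1] on {0,…,130}.
sign(π) = (−1)^{n − #cycles} = (−1)^{131−3} = (−1)^128 = +1.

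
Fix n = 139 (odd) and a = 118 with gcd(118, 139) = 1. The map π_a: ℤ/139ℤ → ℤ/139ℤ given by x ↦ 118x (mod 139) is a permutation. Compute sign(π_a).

+1

Orbit of 47 under x↦118x: [47, 125, 16, 81, 106, 137, 42]… (length divides ord_139(118)).
The orbit structure of x ↦ 118x mod 139: 3 orbits of sizes [69, 69, 1].
3 cycles on 139: each ℓ→(−1)^(ℓ−1), product (−1)^136 = +1.
Check: (118/139) = +1 by Zolotarev.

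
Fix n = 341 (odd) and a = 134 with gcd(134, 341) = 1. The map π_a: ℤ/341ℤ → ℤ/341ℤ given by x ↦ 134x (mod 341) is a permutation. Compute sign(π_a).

-1

Trace 256: π^k(256) = [256, 204, 56, 2, 268, 107, 16] for k=0..6.
14 cycles of lengths [30, 30, 30, 30, 30, 30, 30, 30, 30, 30, 15, 15, 10, 1].
Σ(ℓ_i−1) = 341−14 = 327; sign = (−1)^327 = -1.
The Jacobi symbol (134|341) = -1 (Zolotarev) agrees.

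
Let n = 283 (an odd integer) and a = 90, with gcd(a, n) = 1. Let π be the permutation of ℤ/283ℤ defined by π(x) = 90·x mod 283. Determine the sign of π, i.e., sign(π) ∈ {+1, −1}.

Trace 204: π^k(204) = [204, 248, 246, 66, 280, 13, 38] for k=0..6.
π_90 has 3 disjoint cycles with lengths [141, 141, 1] on {0,…,282}.
n − c = 283 − 3 = 280; sign = (−1)^280 = +1.
Via Zolotarev, sign(π_{90}) = (90|283) = +1.

+1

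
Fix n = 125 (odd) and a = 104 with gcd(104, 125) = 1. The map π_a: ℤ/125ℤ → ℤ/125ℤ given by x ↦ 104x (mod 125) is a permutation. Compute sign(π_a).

Start at x=16: 16 → 39 → 56 → 74 → 71 → 9 → 61 → … (one orbit).
Decompose π into cycles: lengths [50, 50, 10, 10, 2, 2, 1] (7 cycles, including the fixed point 0).
Σ(ℓ_i−1) = 125−7 = 118; sign = (−1)^118 = +1.
(104|125)_J = +1 (Zolotarev's lemma cross-check).

+1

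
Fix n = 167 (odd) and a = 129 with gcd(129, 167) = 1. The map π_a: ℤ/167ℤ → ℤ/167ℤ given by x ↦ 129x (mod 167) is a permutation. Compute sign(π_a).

-1

Trace 45: π^k(45) = [45, 127, 17, 22, 166, 38, 59] for k=0..6.
The orbit structure of x ↦ 129x mod 167: 2 orbits of sizes [166, 1].
sign(π) = (−1)^{n − #cycles} = (−1)^{167−2} = (−1)^165 = -1.
Zolotarev: (129|167) = -1, matching the cycle-count sign.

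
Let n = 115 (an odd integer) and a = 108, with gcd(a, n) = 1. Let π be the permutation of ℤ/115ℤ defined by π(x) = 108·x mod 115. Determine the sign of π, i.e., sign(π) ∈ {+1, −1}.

Start at x=29: 29 → 27 → 41 → 58 → 54 → 82 → 1 → … (one orbit).
π_108 has 6 disjoint cycles with lengths [44, 44, 11, 11, 4, 1] on {0,…,114}.
n − c = 115 − 6 = 109; sign = (−1)^109 = -1.

-1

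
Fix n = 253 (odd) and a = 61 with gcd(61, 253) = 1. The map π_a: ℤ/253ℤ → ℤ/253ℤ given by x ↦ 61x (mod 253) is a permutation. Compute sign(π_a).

Trace 57: π^k(57) = [57, 188, 83, 3, 183, 31, 120] for k=0..6.
5 cycles of lengths [110, 110, 22, 10, 1].
5 cycles on 253: each ℓ→(−1)^(ℓ−1), product (−1)^248 = +1.

+1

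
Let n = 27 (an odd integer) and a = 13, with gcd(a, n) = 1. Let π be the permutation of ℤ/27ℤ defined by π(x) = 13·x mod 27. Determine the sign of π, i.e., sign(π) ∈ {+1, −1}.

+1

Start at x=22: 22 → 16 → 19 → 4 → 25 → 1 → 13 → … (one orbit).
The orbit structure of x ↦ 13x mod 27: 7 orbits of sizes [9, 9, 3, 3, 1, 1, 1].
With 7 cycles on 27 points, sign = (−1)^{27−7} = +1.
Zolotarev: (13|27) = +1, matching the cycle-count sign.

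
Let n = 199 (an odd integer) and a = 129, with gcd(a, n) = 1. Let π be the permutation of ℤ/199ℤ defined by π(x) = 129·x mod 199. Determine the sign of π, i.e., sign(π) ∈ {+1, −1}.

Trace 175: π^k(175) = [175, 88, 9, 166, 121, 87, 79] for k=0..6.
Cycle lengths of π_129 on ℤ/199ℤ: [198, 1]; 2 cycles in total.
199 − 2 = 197 transpositions; sign(π) = (−1)^197 = -1.

-1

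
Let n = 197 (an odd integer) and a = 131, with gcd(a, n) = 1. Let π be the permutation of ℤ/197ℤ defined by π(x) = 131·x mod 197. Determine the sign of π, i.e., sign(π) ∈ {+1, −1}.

-1

Trace 33: π^k(33) = [33, 186, 135, 152, 15, 192, 133] for k=0..6.
Cycle lengths of π_131 on ℤ/197ℤ: [196, 1]; 2 cycles in total.
197 − 2 = 195 transpositions; sign(π) = (−1)^195 = -1.
Zolotarev: (131|197) = -1, matching the cycle-count sign.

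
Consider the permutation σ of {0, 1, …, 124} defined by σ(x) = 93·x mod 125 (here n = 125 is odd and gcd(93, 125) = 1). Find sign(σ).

Orbit of 76 under x↦93x: [76, 68, 74, 7, 26, 43, 124]… (length divides ord_125(93)).
Cycle type of π: 20×5 + 4×6 + 1; total 12 cycles.
125 − 12 = 113 transpositions; sign(π) = (−1)^113 = -1.
The Jacobi symbol (93|125) = -1 (Zolotarev) agrees.

-1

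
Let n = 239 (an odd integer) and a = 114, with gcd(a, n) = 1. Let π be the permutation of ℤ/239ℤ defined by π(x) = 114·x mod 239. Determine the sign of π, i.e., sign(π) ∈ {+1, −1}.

-1

Start at x=139: 139 → 72 → 82 → 27 → 210 → 40 → 19 → … (one orbit).
Decompose π into cycles: lengths [238, 1] (2 cycles, including the fixed point 0).
Σ(ℓ_i−1) = 239−2 = 237; sign = (−1)^237 = -1.
Check: (114/239) = -1 by Zolotarev.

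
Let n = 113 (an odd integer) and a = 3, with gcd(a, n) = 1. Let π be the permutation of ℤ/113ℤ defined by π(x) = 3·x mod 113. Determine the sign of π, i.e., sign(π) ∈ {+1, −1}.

Trace 78: π^k(78) = [78, 8, 24, 72, 103, 83, 23] for k=0..6.
π_3 has 2 disjoint cycles with lengths [112, 1] on {0,…,112}.
n − c = 113 − 2 = 111; sign = (−1)^111 = -1.
Check: (3/113) = -1 by Zolotarev.

-1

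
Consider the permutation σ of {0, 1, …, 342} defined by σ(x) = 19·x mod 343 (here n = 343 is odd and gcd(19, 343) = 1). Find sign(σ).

Trace 19: π^k(19) = [19, 18, 342, 324, 325, 1] for k=0..5.
Cycle lengths of π_19 on ℤ/343ℤ: [6, 6, 6, 6, 6, 6, 6, 6, 6, 6, 6, 6, 6, 6, 6, 6, 6, 6, 6, 6, 6, 6, 6, 6, 6, 6, 6, 6, 6, 6, 6, 6, 6, 6, 6, 6, 6, 6, 6, 6, 6, 6, 6, 6, 6, 6, 6, 6, 6, 6, 6, 6, 6, 6, 6, 6, 6, 1]; 58 cycles in total.
343 − 58 = 285 transpositions; sign(π) = (−1)^285 = -1.
The Jacobi symbol (19|343) = -1 (Zolotarev) agrees.

-1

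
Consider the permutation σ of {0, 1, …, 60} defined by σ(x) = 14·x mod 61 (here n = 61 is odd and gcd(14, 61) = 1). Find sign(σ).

Start at x=13: 13 → 60 → 47 → 48 → 1 → 14 → 13 (one orbit).
The orbit structure of x ↦ 14x mod 61: 11 orbits of sizes [6, 6, 6, 6, 6, 6, 6, 6, 6, 6, 1].
With 11 cycles on 61 points, sign = (−1)^{61−11} = +1.
The Jacobi symbol (14|61) = +1 (Zolotarev) agrees.

+1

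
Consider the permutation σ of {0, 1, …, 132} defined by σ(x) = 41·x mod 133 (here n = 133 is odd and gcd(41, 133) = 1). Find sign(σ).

Start at x=99: 99 → 69 → 36 → 13 → 1 → 41 → 85 → … (one orbit).
Decompose π into cycles: lengths [18, 18, 18, 18, 18, 18, 18, 2, 2, 2, 1] (11 cycles, including the fixed point 0).
133 − 11 = 122 transpositions; sign(π) = (−1)^122 = +1.
The Jacobi symbol (41|133) = +1 (Zolotarev) agrees.

+1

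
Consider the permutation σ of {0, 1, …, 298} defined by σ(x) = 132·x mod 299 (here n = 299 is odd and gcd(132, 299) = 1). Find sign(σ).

Trace 75: π^k(75) = [75, 33, 170, 15, 186, 34, 3] for k=0..6.
The orbit structure of x ↦ 132x mod 299: 5 orbits of sizes [132, 132, 22, 12, 1].
299 − 5 = 294 transpositions; sign(π) = (−1)^294 = +1.
Via Zolotarev, sign(π_{132}) = (132|299) = +1.

+1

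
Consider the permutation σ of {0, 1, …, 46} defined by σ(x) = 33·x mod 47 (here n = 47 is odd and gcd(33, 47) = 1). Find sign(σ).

Orbit of 43 under x↦33x: [43, 9, 15, 25, 26, 12, 20]… (length divides ord_47(33)).
2 cycles of lengths [46, 1].
n − c = 47 − 2 = 45; sign = (−1)^45 = -1.

-1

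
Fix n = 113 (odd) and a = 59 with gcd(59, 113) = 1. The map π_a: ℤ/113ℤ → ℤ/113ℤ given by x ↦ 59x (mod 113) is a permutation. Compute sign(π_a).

-1

Orbit of 64 under x↦59x: [64, 47, 61, 96, 14, 35, 31]… (length divides ord_113(59)).
π_59 has 2 disjoint cycles with lengths [112, 1] on {0,…,112}.
n − c = 113 − 2 = 111; sign = (−1)^111 = -1.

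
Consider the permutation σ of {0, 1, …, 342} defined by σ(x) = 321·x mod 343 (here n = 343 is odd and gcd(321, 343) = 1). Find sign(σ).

-1

Orbit of 15 under x↦321x: [15, 13, 57, 118, 148, 174, 288]… (length divides ord_343(321)).
10 cycles of lengths [98, 98, 98, 14, 14, 14, 2, 2, 2, 1].
n − c = 343 − 10 = 333; sign = (−1)^333 = -1.
Via Zolotarev, sign(π_{321}) = (321|343) = -1.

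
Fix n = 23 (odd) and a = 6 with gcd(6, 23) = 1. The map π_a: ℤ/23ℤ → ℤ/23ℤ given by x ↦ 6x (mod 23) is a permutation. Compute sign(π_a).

+1

Start at x=1: 1 → 6 → 13 → 9 → 8 → 2 → 12 → … (one orbit).
Decompose π into cycles: lengths [11, 11, 1] (3 cycles, including the fixed point 0).
sign(π) = (−1)^{n − #cycles} = (−1)^{23−3} = (−1)^20 = +1.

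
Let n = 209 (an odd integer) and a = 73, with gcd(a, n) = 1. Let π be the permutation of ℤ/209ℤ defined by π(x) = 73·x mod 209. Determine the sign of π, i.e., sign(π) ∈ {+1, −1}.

-1

Orbit of 207 under x↦73x: [207, 63, 1, 73, 104, 68, 157]… (length divides ord_209(73)).
Decompose π into cycles: lengths [90, 90, 10, 9, 9, 1] (6 cycles, including the fixed point 0).
6 cycles on 209: each ℓ→(−1)^(ℓ−1), product (−1)^203 = -1.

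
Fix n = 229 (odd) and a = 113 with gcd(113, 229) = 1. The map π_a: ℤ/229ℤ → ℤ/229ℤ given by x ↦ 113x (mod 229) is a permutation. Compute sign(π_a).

Trace 44: π^k(44) = [44, 163, 99, 195, 51, 38, 172] for k=0..6.
Cycle type of π: 228 + 1; total 2 cycles.
229 − 2 = 227 transpositions; sign(π) = (−1)^227 = -1.
(113|229)_J = -1 (Zolotarev's lemma cross-check).

-1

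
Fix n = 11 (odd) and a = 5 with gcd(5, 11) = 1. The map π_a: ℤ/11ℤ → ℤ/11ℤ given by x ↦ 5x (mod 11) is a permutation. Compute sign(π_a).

Start at x=5: 5 → 3 → 4 → 9 → 1 → 5 (one orbit).
Cycle type of π: 5×2 + 1; total 3 cycles.
n − c = 11 − 3 = 8; sign = (−1)^8 = +1.

+1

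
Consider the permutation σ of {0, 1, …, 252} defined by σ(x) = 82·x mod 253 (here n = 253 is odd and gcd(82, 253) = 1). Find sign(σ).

Orbit of 243 under x↦82x: [243, 192, 58, 202, 119, 144, 170]… (length divides ord_253(82)).
9 cycles of lengths [55, 55, 55, 55, 11, 11, 5, 5, 1].
n − c = 253 − 9 = 244; sign = (−1)^244 = +1.
Via Zolotarev, sign(π_{82}) = (82|253) = +1.

+1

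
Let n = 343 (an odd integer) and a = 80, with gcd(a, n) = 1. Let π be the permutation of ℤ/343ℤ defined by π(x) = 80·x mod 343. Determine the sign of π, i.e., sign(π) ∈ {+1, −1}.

-1

Trace 325: π^k(325) = [325, 275, 48, 67, 215, 50, 227] for k=0..6.
Cycle lengths of π_80 on ℤ/343ℤ: [42, 42, 42, 42, 42, 42, 42, 6, 6, 6, 6, 6, 6, 6, 6, 1]; 16 cycles in total.
With 16 cycles on 343 points, sign = (−1)^{343−16} = -1.
The Jacobi symbol (80|343) = -1 (Zolotarev) agrees.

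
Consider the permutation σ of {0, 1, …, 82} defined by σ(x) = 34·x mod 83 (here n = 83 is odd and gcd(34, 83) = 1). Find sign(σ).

Orbit of 29 under x↦34x: [29, 73, 75, 60, 48, 55, 44]… (length divides ord_83(34)).
Cycle lengths of π_34 on ℤ/83ℤ: [82, 1]; 2 cycles in total.
83 − 2 = 81 transpositions; sign(π) = (−1)^81 = -1.

-1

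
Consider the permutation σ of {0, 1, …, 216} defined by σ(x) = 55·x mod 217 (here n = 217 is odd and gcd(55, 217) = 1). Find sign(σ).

Trace 167: π^k(167) = [167, 71, 216, 162, 13, 64, 48] for k=0..6.
π_55 has 11 disjoint cycles with lengths [30, 30, 30, 30, 30, 30, 30, 2, 2, 2, 1] on {0,…,216}.
11 cycles on 217: each ℓ→(−1)^(ℓ−1), product (−1)^206 = +1.

+1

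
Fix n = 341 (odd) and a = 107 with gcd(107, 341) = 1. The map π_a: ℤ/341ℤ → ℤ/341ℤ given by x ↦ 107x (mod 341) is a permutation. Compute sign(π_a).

Orbit of 67 under x↦107x: [67, 8, 174, 204, 4, 87, 102]… (length divides ord_341(107)).
Cycle type of π: 30×10 + 15×2 + 10 + 1; total 14 cycles.
14 cycles on 341: each ℓ→(−1)^(ℓ−1), product (−1)^327 = -1.

-1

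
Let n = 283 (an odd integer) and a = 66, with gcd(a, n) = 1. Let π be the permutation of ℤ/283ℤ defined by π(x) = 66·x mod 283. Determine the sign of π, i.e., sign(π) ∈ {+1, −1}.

Trace 64: π^k(64) = [64, 262, 29, 216, 106, 204, 163] for k=0..6.
π_66 has 7 disjoint cycles with lengths [47, 47, 47, 47, 47, 47, 1] on {0,…,282}.
7 cycles on 283: each ℓ→(−1)^(ℓ−1), product (−1)^276 = +1.
Zolotarev: (66|283) = +1, matching the cycle-count sign.

+1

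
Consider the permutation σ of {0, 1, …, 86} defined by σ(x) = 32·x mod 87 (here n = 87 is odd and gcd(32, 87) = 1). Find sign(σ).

Orbit of 2 under x↦32x: [2, 64, 47, 25, 17, 22, 8]… (length divides ord_87(32)).
Decompose π into cycles: lengths [28, 28, 28, 2, 1] (5 cycles, including the fixed point 0).
sign(π) = (−1)^{n − #cycles} = (−1)^{87−5} = (−1)^82 = +1.
(32|87)_J = +1 (Zolotarev's lemma cross-check).

+1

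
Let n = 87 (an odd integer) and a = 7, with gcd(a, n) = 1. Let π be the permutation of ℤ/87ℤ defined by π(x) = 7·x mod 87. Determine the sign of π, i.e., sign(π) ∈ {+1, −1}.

+1

Start at x=82: 82 → 52 → 16 → 25 → 1 → 7 → 49 → 82 (one orbit).
Decompose π into cycles: lengths [7, 7, 7, 7, 7, 7, 7, 7, 7, 7, 7, 7, 1, 1, 1] (15 cycles, including the fixed point 0).
Σ(ℓ_i−1) = 87−15 = 72; sign = (−1)^72 = +1.
Zolotarev: (7|87) = +1, matching the cycle-count sign.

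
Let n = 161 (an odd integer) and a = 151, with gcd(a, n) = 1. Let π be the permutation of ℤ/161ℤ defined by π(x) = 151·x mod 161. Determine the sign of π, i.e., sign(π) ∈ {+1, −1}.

+1

Orbit of 156 under x↦151x: [156, 50, 144, 9, 71, 95, 16]… (length divides ord_161(151)).
9 cycles of lengths [33, 33, 33, 33, 11, 11, 3, 3, 1].
Σ(ℓ_i−1) = 161−9 = 152; sign = (−1)^152 = +1.
(151|161)_J = +1 (Zolotarev's lemma cross-check).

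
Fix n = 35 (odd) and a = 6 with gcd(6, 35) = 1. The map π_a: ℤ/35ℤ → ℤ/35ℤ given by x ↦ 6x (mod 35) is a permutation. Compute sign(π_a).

-1

Orbit of 6 under x↦6x: [6, 1]… (length divides ord_35(6)).
Cycle lengths of π_6 on ℤ/35ℤ: [2, 2, 2, 2, 2, 2, 2, 2, 2, 2, 2, 2, 2, 2, 2, 1, 1, 1, 1, 1]; 20 cycles in total.
sign(π) = (−1)^{n − #cycles} = (−1)^{35−20} = (−1)^15 = -1.
The Jacobi symbol (6|35) = -1 (Zolotarev) agrees.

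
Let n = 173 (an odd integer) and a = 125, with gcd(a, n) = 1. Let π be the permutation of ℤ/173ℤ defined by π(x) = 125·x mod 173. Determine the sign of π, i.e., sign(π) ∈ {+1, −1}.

-1

Start at x=85: 85 → 72 → 4 → 154 → 47 → 166 → 163 → … (one orbit).
Decompose π into cycles: lengths [172, 1] (2 cycles, including the fixed point 0).
2 cycles on 173: each ℓ→(−1)^(ℓ−1), product (−1)^171 = -1.
Check: (125/173) = -1 by Zolotarev.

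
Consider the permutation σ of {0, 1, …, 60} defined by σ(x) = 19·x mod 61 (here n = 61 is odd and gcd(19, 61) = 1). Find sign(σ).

+1

Start at x=57: 57 → 46 → 20 → 14 → 22 → 52 → 12 → … (one orbit).
The orbit structure of x ↦ 19x mod 61: 3 orbits of sizes [30, 30, 1].
sign(π) = (−1)^{n − #cycles} = (−1)^{61−3} = (−1)^58 = +1.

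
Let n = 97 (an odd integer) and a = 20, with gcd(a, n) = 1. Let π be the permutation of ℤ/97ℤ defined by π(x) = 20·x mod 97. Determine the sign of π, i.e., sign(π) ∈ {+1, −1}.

Orbit of 63 under x↦20x: [63, 96, 77, 85, 51, 50, 30]… (length divides ord_97(20)).
Cycle lengths of π_20 on ℤ/97ℤ: [32, 32, 32, 1]; 4 cycles in total.
97 − 4 = 93 transpositions; sign(π) = (−1)^93 = -1.
Check: (20/97) = -1 by Zolotarev.

-1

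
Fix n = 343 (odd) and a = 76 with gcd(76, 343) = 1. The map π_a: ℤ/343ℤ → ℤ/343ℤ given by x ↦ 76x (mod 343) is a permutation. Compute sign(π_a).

-1

Trace 260: π^k(260) = [260, 209, 106, 167, 1, 76, 288] for k=0..6.
Decompose π into cycles: lengths [98, 98, 98, 14, 14, 14, 2, 2, 2, 1] (10 cycles, including the fixed point 0).
With 10 cycles on 343 points, sign = (−1)^{343−10} = -1.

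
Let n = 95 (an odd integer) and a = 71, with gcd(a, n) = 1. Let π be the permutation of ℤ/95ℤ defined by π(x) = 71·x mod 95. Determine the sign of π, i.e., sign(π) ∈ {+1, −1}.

-1

Trace 36: π^k(36) = [36, 86, 26, 41, 61, 56, 81] for k=0..6.
π_71 has 10 disjoint cycles with lengths [18, 18, 18, 18, 18, 1, 1, 1, 1, 1] on {0,…,94}.
10 cycles on 95: each ℓ→(−1)^(ℓ−1), product (−1)^85 = -1.
(71|95)_J = -1 (Zolotarev's lemma cross-check).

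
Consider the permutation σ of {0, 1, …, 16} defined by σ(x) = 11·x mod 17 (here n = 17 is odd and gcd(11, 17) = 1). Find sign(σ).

Orbit of 5 under x↦11x: [5, 4, 10, 8, 3, 16, 6]… (length divides ord_17(11)).
The orbit structure of x ↦ 11x mod 17: 2 orbits of sizes [16, 1].
n − c = 17 − 2 = 15; sign = (−1)^15 = -1.
The Jacobi symbol (11|17) = -1 (Zolotarev) agrees.

-1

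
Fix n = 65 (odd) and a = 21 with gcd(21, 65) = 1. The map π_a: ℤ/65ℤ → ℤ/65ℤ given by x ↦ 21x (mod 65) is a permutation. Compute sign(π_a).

-1

Start at x=31: 31 → 1 → 21 → 51 → 31 (one orbit).
π_21 has 20 disjoint cycles with lengths [4, 4, 4, 4, 4, 4, 4, 4, 4, 4, 4, 4, 4, 4, 4, 1, 1, 1, 1, 1] on {0,…,64}.
20 cycles on 65: each ℓ→(−1)^(ℓ−1), product (−1)^45 = -1.
Zolotarev: (21|65) = -1, matching the cycle-count sign.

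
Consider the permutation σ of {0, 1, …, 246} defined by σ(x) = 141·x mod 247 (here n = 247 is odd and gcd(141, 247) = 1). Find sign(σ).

+1

Orbit of 240 under x↦141x: [240, 1, 141, 121, 18, 68, 202]… (length divides ord_247(141)).
Decompose π into cycles: lengths [12, 12, 12, 12, 12, 12, 12, 12, 12, 12, 12, 12, 12, 12, 12, 12, 12, 12, 12, 6, 6, 6, 1] (23 cycles, including the fixed point 0).
With 23 cycles on 247 points, sign = (−1)^{247−23} = +1.
(141|247)_J = +1 (Zolotarev's lemma cross-check).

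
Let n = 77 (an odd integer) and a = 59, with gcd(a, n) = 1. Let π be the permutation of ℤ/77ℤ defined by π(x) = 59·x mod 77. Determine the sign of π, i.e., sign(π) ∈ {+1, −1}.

Trace 75: π^k(75) = [75, 36, 45, 37, 27, 53, 47] for k=0..6.
Cycle type of π: 30×2 + 6 + 5×2 + 1; total 6 cycles.
n − c = 77 − 6 = 71; sign = (−1)^71 = -1.

-1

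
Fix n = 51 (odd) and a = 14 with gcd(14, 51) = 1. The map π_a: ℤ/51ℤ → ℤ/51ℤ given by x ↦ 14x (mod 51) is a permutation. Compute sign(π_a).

+1

Orbit of 5 under x↦14x: [5, 19, 11, 1, 14, 43, 41]… (length divides ord_51(14)).
Cycle type of π: 16×3 + 2 + 1; total 5 cycles.
sign(π) = (−1)^{n − #cycles} = (−1)^{51−5} = (−1)^46 = +1.
(14|51)_J = +1 (Zolotarev's lemma cross-check).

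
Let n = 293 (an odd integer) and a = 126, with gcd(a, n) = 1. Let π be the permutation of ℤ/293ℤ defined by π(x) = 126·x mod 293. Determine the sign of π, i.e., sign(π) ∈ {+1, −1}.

+1

Start at x=210: 210 → 90 → 206 → 172 → 283 → 205 → 46 → … (one orbit).
Cycle type of π: 73×4 + 1; total 5 cycles.
n − c = 293 − 5 = 288; sign = (−1)^288 = +1.
Zolotarev: (126|293) = +1, matching the cycle-count sign.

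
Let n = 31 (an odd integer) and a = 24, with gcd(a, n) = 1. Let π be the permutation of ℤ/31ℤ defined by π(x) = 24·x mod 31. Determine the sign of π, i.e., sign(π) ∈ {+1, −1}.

Start at x=22: 22 → 1 → 24 → 18 → 29 → 14 → 26 → … (one orbit).
π_24 has 2 disjoint cycles with lengths [30, 1] on {0,…,30}.
n − c = 31 − 2 = 29; sign = (−1)^29 = -1.
Via Zolotarev, sign(π_{24}) = (24|31) = -1.

-1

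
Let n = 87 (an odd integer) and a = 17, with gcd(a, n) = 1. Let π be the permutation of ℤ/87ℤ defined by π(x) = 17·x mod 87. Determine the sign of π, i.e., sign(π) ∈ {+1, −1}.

+1

Orbit of 28 under x↦17x: [28, 41, 1, 17]… (length divides ord_87(17)).
π_17 has 23 disjoint cycles with lengths [4, 4, 4, 4, 4, 4, 4, 4, 4, 4, 4, 4, 4, 4, 4, 4, 4, 4, 4, 4, 4, 2, 1] on {0,…,86}.
n − c = 87 − 23 = 64; sign = (−1)^64 = +1.
The Jacobi symbol (17|87) = +1 (Zolotarev) agrees.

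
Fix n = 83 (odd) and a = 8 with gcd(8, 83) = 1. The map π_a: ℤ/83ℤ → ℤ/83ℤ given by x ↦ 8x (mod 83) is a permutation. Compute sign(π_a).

Start at x=71: 71 → 70 → 62 → 81 → 67 → 38 → 55 → … (one orbit).
Decompose π into cycles: lengths [82, 1] (2 cycles, including the fixed point 0).
2 cycles on 83: each ℓ→(−1)^(ℓ−1), product (−1)^81 = -1.
Via Zolotarev, sign(π_{8}) = (8|83) = -1.

-1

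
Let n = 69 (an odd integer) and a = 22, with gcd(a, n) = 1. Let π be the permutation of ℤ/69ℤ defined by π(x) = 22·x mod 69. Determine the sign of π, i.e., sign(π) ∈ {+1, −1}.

Orbit of 22 under x↦22x: [22, 1]… (length divides ord_69(22)).
Cycle lengths of π_22 on ℤ/69ℤ: [2, 2, 2, 2, 2, 2, 2, 2, 2, 2, 2, 2, 2, 2, 2, 2, 2, 2, 2, 2, 2, 2, 2, 2, 2, 2, 2, 2, 2, 2, 2, 2, 2, 1, 1, 1]; 36 cycles in total.
n − c = 69 − 36 = 33; sign = (−1)^33 = -1.
(22|69)_J = -1 (Zolotarev's lemma cross-check).

-1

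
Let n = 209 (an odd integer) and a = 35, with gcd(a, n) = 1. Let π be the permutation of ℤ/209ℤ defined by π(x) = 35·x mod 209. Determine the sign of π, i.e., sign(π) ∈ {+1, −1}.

Trace 140: π^k(140) = [140, 93, 120, 20, 73, 47, 182] for k=0..6.
π_35 has 6 disjoint cycles with lengths [90, 90, 10, 9, 9, 1] on {0,…,208}.
6 cycles on 209: each ℓ→(−1)^(ℓ−1), product (−1)^203 = -1.
Check: (35/209) = -1 by Zolotarev.

-1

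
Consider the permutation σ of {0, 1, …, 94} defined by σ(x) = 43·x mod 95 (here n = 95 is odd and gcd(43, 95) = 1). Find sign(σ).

Orbit of 24 under x↦43x: [24, 82, 11, 93, 9, 7, 16]… (length divides ord_95(43)).
6 cycles of lengths [36, 36, 9, 9, 4, 1].
Σ(ℓ_i−1) = 95−6 = 89; sign = (−1)^89 = -1.

-1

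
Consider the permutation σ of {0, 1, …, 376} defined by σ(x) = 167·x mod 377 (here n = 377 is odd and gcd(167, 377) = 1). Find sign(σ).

-1

Orbit of 152 under x↦167x: [152, 125, 140, 6, 248, 323, 30]… (length divides ord_377(167)).
Decompose π into cycles: lengths [84, 84, 84, 84, 14, 14, 12, 1] (8 cycles, including the fixed point 0).
377 − 8 = 369 transpositions; sign(π) = (−1)^369 = -1.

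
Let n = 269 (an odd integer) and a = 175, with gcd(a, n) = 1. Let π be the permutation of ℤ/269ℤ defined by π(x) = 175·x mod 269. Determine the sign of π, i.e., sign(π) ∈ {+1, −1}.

-1

Trace 84: π^k(84) = [84, 174, 53, 129, 248, 91, 54] for k=0..6.
Cycle lengths of π_175 on ℤ/269ℤ: [268, 1]; 2 cycles in total.
269 − 2 = 267 transpositions; sign(π) = (−1)^267 = -1.
Via Zolotarev, sign(π_{175}) = (175|269) = -1.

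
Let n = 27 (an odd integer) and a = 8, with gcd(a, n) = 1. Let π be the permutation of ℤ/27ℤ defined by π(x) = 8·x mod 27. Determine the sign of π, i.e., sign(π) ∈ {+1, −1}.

Orbit of 26 under x↦8x: [26, 19, 17, 1, 8, 10]… (length divides ord_27(8)).
Decompose π into cycles: lengths [6, 6, 6, 2, 2, 2, 2, 1] (8 cycles, including the fixed point 0).
With 8 cycles on 27 points, sign = (−1)^{27−8} = -1.
Zolotarev: (8|27) = -1, matching the cycle-count sign.

-1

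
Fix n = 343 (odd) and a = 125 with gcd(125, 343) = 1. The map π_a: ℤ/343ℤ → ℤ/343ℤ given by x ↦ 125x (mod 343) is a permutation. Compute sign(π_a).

Orbit of 97 under x↦125x: [97, 120, 251, 162, 13, 253, 69]… (length divides ord_343(125)).
Decompose π into cycles: lengths [98, 98, 98, 14, 14, 14, 2, 2, 2, 1] (10 cycles, including the fixed point 0).
Σ(ℓ_i−1) = 343−10 = 333; sign = (−1)^333 = -1.
(125|343)_J = -1 (Zolotarev's lemma cross-check).

-1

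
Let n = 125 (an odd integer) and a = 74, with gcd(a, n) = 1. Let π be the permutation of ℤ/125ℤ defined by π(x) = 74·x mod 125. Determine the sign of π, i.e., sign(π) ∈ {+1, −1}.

+1

Start at x=76: 76 → 124 → 51 → 24 → 26 → 49 → 1 → … (one orbit).
π_74 has 23 disjoint cycles with lengths [10, 10, 10, 10, 10, 10, 10, 10, 10, 10, 2, 2, 2, 2, 2, 2, 2, 2, 2, 2, 2, 2, 1] on {0,…,124}.
n − c = 125 − 23 = 102; sign = (−1)^102 = +1.
Via Zolotarev, sign(π_{74}) = (74|125) = +1.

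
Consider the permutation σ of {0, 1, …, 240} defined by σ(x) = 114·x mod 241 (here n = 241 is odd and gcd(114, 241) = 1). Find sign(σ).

Start at x=28: 28 → 59 → 219 → 143 → 155 → 77 → 102 → … (one orbit).
Decompose π into cycles: lengths [240, 1] (2 cycles, including the fixed point 0).
241 − 2 = 239 transpositions; sign(π) = (−1)^239 = -1.
Via Zolotarev, sign(π_{114}) = (114|241) = -1.

-1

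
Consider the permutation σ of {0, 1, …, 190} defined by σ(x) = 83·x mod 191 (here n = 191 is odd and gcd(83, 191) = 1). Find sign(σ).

-1

Orbit of 31 under x↦83x: [31, 90, 21, 24, 82, 121, 111]… (length divides ord_191(83)).
2 cycles of lengths [190, 1].
With 2 cycles on 191 points, sign = (−1)^{191−2} = -1.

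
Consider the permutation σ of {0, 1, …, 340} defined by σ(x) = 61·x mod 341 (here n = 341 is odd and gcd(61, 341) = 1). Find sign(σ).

Orbit of 280 under x↦61x: [280, 30, 125, 123, 1, 61, 311]… (length divides ord_341(61)).
Cycle type of π: 10×31 + 2×15 + 1; total 47 cycles.
n − c = 341 − 47 = 294; sign = (−1)^294 = +1.
Check: (61/341) = +1 by Zolotarev.

+1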